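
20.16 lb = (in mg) 9.144e+06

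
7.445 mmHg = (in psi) 0.144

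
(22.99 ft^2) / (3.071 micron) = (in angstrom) 6.955e+15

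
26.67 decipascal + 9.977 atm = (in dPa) 1.011e+07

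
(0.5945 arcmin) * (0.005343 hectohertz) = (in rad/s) 9.24e-05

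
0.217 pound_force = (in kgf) 0.09843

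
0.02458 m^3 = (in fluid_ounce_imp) 865.1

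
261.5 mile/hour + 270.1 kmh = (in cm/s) 1.919e+04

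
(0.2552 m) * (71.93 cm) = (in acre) 4.536e-05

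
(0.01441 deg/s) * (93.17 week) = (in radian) 1.417e+04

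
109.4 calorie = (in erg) 4.577e+09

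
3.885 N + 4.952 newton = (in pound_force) 1.987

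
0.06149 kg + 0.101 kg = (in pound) 0.3582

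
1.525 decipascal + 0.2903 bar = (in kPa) 29.03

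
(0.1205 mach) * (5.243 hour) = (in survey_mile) 481.2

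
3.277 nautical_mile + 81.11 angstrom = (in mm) 6.069e+06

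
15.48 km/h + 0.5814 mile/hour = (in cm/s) 456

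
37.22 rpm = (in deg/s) 223.3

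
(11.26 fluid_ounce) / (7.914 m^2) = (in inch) 0.001657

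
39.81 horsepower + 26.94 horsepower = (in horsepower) 66.75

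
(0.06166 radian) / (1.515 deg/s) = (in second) 2.332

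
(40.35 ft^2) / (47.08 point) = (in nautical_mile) 0.1219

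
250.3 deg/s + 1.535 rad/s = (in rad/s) 5.904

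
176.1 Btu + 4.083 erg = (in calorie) 4.441e+04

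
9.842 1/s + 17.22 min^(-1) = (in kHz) 0.01013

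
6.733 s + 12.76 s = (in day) 0.0002256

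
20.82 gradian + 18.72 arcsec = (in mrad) 327.1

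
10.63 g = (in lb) 0.02344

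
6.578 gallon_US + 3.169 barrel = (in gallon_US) 139.7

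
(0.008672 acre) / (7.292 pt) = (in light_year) 1.442e-12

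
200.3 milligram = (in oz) 0.007065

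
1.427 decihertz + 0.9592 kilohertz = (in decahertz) 95.93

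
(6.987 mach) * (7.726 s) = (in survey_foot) 6.03e+04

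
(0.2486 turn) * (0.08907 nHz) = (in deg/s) 7.971e-09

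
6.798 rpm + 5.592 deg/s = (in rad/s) 0.8095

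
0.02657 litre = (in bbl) 0.0001671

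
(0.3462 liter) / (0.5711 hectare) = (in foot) 1.989e-07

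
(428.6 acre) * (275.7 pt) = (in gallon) 4.457e+07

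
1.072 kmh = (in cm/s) 29.78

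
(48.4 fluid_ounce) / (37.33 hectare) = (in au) 2.563e-20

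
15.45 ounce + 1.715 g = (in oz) 15.51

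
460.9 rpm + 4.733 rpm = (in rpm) 465.6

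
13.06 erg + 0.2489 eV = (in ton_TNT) 3.121e-16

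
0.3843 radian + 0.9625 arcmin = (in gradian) 24.48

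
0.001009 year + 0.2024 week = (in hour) 42.84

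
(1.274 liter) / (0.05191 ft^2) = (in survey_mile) 0.0001641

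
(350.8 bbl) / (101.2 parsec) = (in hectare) 1.786e-21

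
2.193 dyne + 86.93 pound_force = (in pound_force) 86.93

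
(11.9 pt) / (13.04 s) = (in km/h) 0.001159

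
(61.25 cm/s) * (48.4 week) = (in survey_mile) 1.114e+04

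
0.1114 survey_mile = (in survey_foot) 588.2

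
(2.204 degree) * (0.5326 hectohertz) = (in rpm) 19.56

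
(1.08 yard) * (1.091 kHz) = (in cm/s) 1.077e+05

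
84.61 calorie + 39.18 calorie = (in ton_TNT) 1.238e-07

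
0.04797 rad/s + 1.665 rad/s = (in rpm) 16.36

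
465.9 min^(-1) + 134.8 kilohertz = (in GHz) 0.0001348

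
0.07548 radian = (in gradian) 4.805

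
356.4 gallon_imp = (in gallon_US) 428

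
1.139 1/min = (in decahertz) 0.001898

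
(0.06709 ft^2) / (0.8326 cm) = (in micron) 7.486e+05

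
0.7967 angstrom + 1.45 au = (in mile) 1.348e+08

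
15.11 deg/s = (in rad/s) 0.2637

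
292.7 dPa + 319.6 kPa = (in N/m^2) 3.196e+05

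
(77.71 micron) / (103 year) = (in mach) 7.026e-17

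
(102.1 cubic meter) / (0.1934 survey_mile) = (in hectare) 3.28e-05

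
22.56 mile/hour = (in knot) 19.6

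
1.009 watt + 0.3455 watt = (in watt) 1.354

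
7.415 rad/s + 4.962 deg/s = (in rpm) 71.64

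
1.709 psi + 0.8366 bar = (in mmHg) 715.9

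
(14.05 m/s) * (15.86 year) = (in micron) 7.027e+15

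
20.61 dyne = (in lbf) 4.633e-05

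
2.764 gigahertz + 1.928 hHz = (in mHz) 2.764e+12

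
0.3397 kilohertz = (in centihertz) 3.397e+04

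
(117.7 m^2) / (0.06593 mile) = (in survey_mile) 0.0006893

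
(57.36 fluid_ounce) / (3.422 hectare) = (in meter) 4.957e-08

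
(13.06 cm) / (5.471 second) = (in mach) 7.011e-05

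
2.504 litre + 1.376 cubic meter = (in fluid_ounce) 4.661e+04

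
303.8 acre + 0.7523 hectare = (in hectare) 123.7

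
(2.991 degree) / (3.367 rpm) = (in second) 0.1481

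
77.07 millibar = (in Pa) 7707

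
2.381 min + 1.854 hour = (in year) 0.0002162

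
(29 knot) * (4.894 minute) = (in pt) 1.242e+07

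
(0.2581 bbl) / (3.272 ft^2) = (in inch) 5.315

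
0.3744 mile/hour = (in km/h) 0.6025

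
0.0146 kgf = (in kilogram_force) 0.0146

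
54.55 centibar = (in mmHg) 409.2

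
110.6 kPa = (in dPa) 1.106e+06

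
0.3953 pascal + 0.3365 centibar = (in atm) 0.003325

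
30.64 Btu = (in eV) 2.018e+23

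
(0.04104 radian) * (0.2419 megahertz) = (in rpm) 9.48e+04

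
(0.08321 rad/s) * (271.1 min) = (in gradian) 8.617e+04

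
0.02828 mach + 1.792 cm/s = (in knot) 18.75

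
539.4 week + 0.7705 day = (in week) 539.5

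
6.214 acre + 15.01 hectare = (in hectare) 17.52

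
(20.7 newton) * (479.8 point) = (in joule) 3.504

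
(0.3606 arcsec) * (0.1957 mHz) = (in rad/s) 3.421e-10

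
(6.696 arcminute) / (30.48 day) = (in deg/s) 4.238e-08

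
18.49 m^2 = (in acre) 0.004569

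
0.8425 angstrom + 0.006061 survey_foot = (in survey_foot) 0.006061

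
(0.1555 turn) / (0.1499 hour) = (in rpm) 0.01729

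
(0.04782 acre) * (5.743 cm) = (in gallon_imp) 2445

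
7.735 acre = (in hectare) 3.13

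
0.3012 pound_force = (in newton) 1.34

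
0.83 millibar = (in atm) 0.0008191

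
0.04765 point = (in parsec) 5.448e-22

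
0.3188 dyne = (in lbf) 7.167e-07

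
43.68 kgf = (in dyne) 4.284e+07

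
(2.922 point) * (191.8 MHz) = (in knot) 3.843e+05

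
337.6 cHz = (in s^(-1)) 3.376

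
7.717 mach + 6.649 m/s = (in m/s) 2634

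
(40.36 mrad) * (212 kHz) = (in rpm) 8.171e+04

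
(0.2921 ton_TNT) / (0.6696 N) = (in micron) 1.825e+15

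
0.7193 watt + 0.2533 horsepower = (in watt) 189.6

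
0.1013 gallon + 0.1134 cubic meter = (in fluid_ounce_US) 3847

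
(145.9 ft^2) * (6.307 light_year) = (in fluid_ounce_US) 2.735e+22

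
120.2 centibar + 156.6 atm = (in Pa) 1.599e+07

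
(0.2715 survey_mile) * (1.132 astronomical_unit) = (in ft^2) 7.965e+14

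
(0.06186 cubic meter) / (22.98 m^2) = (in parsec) 8.724e-20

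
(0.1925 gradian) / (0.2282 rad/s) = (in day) 1.534e-07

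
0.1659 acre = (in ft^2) 7227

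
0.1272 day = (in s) 1.099e+04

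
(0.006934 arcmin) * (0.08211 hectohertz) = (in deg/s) 0.0009489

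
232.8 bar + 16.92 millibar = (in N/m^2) 2.328e+07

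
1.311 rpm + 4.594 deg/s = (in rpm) 2.077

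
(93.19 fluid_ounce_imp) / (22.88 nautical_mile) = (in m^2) 6.249e-08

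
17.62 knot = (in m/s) 9.065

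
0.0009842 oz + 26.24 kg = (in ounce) 925.6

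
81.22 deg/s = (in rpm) 13.54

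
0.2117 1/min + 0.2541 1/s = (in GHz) 2.576e-10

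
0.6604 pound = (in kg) 0.2996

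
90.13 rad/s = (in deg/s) 5164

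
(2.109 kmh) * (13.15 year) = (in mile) 1.51e+05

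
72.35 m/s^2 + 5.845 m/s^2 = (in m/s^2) 78.19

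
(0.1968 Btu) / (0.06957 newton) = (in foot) 9792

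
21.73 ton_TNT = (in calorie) 2.173e+10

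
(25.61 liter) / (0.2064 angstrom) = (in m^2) 1.241e+09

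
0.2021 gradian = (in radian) 0.003175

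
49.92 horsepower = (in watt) 3.723e+04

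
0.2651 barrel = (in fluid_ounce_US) 1425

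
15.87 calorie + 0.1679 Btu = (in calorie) 58.21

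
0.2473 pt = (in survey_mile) 5.421e-08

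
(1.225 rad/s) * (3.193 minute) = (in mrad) 2.347e+05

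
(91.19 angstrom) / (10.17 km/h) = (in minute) 5.38e-11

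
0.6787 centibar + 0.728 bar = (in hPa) 734.8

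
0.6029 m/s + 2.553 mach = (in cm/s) 8.699e+04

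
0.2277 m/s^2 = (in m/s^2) 0.2277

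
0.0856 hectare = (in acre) 0.2115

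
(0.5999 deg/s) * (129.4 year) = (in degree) 2.448e+09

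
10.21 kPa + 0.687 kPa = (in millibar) 109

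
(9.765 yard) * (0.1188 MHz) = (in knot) 2.062e+06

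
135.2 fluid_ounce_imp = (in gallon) 1.015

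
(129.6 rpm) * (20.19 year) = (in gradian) 5.501e+11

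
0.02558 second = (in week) 4.229e-08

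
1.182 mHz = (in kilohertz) 1.182e-06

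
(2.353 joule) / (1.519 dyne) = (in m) 1.549e+05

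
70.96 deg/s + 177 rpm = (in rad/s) 19.77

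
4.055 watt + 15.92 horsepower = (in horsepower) 15.93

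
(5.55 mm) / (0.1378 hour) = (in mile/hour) 2.503e-05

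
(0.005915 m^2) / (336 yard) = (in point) 0.05457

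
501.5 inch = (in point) 3.611e+04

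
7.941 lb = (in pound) 7.941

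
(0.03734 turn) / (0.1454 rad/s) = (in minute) 0.02689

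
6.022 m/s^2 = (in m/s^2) 6.022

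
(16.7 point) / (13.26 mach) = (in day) 1.51e-11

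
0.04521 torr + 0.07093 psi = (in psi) 0.0718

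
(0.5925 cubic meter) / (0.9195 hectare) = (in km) 6.444e-08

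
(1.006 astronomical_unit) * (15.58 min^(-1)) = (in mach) 1.148e+08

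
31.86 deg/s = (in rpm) 5.31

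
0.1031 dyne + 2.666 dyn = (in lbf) 6.225e-06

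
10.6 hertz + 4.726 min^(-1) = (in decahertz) 1.068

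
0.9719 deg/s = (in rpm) 0.162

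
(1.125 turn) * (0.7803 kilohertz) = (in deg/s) 3.16e+05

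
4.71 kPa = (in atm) 0.04648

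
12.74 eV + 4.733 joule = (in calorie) 1.131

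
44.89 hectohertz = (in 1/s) 4489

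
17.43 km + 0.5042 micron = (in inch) 6.862e+05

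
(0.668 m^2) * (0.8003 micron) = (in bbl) 3.363e-06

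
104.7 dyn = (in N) 0.001047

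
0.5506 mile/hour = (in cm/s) 24.61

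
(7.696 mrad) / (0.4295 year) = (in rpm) 5.426e-09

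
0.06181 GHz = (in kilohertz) 6.181e+04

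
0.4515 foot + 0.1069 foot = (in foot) 0.5584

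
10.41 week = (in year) 0.1996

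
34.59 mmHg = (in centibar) 4.612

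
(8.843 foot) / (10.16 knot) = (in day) 5.969e-06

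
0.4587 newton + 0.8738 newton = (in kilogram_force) 0.1359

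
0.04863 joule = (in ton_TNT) 1.162e-11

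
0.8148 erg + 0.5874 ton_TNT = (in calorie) 5.874e+08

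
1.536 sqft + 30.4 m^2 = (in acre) 0.007547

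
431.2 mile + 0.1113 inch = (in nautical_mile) 374.7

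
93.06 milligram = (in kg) 9.306e-05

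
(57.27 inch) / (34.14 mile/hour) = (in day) 1.103e-06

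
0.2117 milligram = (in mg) 0.2117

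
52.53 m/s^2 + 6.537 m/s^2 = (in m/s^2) 59.07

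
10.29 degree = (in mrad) 179.6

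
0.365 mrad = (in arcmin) 1.255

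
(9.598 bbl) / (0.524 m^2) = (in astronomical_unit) 1.947e-11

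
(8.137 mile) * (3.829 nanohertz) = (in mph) 0.0001122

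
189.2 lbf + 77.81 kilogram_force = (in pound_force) 360.7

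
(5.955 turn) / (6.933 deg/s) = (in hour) 0.08589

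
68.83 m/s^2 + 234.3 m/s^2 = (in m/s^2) 303.1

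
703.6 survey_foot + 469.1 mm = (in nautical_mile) 0.1161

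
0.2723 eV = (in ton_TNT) 1.043e-29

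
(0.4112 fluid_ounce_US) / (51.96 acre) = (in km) 5.783e-14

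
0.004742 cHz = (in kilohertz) 4.742e-08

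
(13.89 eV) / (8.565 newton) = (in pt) 7.365e-16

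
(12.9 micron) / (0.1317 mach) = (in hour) 7.991e-11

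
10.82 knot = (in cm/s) 556.6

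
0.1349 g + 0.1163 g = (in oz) 0.008861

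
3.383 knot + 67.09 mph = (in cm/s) 3173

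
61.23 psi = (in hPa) 4222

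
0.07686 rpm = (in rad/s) 0.008049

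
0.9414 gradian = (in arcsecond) 3050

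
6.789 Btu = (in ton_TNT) 1.712e-06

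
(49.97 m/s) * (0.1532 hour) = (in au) 1.842e-07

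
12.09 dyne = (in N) 0.0001209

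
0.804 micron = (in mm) 0.000804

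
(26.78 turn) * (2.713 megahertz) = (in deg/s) 2.616e+10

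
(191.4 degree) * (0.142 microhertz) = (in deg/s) 2.718e-05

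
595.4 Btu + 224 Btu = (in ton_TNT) 0.0002066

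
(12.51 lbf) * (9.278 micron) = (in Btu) 4.894e-07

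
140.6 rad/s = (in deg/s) 8056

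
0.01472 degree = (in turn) 4.089e-05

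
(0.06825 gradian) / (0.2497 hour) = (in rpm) 1.139e-05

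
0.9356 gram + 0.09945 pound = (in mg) 4.605e+04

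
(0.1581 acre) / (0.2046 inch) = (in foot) 4.039e+05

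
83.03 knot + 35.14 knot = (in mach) 0.1785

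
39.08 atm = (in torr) 2.97e+04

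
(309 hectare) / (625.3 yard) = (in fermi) 5.404e+18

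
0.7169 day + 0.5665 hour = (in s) 6.398e+04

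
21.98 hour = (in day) 0.9158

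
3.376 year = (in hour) 2.957e+04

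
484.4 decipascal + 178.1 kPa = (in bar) 1.781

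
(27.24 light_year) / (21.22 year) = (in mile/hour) 8.615e+08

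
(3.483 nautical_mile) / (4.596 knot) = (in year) 8.651e-05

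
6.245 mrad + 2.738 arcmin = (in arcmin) 24.21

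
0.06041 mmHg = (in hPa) 0.08054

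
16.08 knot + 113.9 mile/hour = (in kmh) 213.1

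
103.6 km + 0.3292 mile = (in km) 104.1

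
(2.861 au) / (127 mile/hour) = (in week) 1.246e+04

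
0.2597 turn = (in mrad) 1632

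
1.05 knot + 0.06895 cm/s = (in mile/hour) 1.21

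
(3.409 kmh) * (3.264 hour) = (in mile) 6.914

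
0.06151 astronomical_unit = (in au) 0.06151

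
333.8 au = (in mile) 3.103e+10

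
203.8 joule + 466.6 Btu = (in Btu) 466.8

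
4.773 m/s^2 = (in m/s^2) 4.773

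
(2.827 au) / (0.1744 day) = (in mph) 6.278e+07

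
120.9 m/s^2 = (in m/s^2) 120.9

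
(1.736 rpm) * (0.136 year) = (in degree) 4.467e+07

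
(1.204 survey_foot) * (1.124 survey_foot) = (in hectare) 1.257e-05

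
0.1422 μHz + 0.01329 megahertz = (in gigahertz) 1.329e-05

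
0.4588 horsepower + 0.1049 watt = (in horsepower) 0.4589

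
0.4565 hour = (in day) 0.01902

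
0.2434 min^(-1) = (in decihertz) 0.04057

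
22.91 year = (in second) 7.225e+08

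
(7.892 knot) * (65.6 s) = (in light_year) 2.815e-14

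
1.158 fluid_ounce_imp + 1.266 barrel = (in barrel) 1.266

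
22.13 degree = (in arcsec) 7.967e+04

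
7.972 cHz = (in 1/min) 4.783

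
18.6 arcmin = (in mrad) 5.411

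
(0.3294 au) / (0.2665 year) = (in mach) 17.22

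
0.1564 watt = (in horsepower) 0.0002097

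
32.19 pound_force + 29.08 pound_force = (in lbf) 61.27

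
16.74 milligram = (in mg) 16.74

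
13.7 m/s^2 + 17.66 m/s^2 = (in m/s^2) 31.36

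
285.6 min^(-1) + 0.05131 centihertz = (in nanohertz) 4.761e+09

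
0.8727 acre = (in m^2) 3532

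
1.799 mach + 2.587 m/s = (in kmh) 2215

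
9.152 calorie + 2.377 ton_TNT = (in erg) 9.945e+16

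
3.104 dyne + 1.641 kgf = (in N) 16.09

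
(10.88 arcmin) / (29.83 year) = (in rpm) 3.213e-11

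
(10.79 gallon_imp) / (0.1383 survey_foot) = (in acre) 0.0002875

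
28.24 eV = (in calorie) 1.081e-18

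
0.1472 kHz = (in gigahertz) 1.472e-07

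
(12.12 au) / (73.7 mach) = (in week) 119.5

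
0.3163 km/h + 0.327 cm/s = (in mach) 0.0002676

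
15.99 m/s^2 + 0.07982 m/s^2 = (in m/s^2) 16.07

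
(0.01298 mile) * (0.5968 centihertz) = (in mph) 0.2789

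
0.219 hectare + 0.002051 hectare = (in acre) 0.5462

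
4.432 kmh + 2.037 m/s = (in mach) 0.009598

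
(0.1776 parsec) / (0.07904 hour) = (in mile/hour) 4.308e+13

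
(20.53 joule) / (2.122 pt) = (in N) 2.742e+04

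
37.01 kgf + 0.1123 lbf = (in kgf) 37.06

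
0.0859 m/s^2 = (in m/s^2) 0.0859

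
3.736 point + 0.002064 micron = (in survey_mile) 8.19e-07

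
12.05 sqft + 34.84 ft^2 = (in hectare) 0.0004356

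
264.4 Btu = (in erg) 2.79e+12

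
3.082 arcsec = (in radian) 1.494e-05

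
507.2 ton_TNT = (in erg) 2.122e+19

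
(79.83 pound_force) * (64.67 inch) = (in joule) 583.3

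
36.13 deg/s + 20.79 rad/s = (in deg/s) 1227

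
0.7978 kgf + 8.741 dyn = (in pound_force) 1.759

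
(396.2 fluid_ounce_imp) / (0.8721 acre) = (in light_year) 3.372e-22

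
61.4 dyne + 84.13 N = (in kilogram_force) 8.579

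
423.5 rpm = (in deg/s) 2541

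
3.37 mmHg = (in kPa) 0.4493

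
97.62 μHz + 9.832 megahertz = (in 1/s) 9.832e+06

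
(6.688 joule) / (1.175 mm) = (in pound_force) 1280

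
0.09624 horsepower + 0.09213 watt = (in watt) 71.86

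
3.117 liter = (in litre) 3.117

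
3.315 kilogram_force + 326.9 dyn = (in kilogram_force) 3.315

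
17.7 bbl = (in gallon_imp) 619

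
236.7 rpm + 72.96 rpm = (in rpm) 309.7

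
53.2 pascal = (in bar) 0.000532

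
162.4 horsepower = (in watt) 1.211e+05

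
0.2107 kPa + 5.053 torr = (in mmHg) 6.633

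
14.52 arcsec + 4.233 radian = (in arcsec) 8.731e+05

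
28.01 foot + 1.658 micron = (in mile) 0.005305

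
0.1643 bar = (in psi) 2.383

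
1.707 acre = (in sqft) 7.436e+04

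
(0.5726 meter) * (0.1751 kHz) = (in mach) 0.2945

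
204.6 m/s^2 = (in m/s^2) 204.6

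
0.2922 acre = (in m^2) 1182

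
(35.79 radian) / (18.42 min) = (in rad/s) 0.03238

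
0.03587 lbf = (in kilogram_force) 0.01627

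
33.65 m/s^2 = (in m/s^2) 33.65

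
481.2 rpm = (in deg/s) 2887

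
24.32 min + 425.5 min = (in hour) 7.497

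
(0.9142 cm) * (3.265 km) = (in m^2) 29.85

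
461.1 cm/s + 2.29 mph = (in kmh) 20.28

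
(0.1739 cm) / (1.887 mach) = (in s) 2.707e-06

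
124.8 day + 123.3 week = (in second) 8.535e+07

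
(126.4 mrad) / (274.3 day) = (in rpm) 5.093e-08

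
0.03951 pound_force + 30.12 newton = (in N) 30.3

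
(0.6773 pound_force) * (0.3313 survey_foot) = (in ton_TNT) 7.271e-11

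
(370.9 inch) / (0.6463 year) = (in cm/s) 4.622e-05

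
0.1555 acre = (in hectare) 0.06293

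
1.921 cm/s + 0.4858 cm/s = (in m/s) 0.02407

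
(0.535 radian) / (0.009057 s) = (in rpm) 564.1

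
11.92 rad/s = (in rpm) 113.8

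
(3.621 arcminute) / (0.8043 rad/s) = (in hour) 3.638e-07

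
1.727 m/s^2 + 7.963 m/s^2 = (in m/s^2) 9.69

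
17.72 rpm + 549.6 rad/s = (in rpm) 5266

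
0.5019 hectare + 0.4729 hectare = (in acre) 2.409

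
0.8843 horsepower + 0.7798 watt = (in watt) 660.2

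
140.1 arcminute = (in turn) 0.006486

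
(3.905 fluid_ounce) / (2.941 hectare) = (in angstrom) 39.27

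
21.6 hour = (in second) 7.776e+04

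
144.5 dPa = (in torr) 0.1084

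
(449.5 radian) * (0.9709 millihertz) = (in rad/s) 0.4364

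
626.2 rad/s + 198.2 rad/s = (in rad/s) 824.4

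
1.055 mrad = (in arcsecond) 217.6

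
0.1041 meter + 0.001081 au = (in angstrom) 1.617e+18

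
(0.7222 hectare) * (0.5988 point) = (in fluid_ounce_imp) 5.369e+04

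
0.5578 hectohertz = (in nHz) 5.578e+10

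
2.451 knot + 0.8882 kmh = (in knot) 2.931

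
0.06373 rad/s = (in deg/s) 3.651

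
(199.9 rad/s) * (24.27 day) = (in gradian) 2.669e+10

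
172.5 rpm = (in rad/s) 18.06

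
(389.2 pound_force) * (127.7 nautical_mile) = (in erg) 4.094e+15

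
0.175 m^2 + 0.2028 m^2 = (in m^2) 0.3778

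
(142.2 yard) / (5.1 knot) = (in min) 0.826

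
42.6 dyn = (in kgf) 4.344e-05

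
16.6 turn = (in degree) 5976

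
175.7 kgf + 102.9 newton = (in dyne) 1.826e+08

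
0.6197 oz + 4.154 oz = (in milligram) 1.353e+05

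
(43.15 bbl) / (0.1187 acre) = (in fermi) 1.428e+13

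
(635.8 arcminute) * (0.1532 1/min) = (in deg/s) 0.02706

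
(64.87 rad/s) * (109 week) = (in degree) 2.45e+11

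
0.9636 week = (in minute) 9713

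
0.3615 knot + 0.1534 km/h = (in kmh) 0.8229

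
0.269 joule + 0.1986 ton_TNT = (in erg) 8.309e+15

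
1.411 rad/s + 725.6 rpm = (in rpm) 739.1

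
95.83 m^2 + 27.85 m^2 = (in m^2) 123.7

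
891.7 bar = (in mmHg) 6.688e+05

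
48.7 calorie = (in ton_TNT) 4.87e-08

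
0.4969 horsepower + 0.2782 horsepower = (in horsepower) 0.7751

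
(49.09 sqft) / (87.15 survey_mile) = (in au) 2.174e-16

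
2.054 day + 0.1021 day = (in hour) 51.75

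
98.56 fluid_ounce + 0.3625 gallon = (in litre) 4.287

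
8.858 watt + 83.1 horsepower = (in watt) 6.198e+04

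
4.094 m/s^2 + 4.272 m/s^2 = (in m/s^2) 8.366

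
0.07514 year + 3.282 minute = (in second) 2.37e+06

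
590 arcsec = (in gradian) 0.1821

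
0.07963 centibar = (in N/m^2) 79.63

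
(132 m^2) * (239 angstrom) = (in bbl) 1.984e-05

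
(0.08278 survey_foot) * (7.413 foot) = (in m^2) 0.05701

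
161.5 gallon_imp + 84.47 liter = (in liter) 818.7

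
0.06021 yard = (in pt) 156.1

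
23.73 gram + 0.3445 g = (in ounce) 0.8492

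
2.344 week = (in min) 2.363e+04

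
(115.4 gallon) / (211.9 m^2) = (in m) 0.002062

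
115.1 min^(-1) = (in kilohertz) 0.001918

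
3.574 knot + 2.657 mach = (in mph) 2028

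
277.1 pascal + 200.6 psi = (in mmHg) 1.038e+04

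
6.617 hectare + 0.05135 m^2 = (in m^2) 6.617e+04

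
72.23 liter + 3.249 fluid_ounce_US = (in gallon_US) 19.11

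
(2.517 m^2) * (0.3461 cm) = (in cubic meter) 0.008711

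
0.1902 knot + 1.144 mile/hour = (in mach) 0.001789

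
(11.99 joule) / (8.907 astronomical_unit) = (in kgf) 9.176e-13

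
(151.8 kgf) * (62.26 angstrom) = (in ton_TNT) 2.215e-15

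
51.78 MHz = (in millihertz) 5.178e+10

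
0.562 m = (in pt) 1593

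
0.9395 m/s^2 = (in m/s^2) 0.9395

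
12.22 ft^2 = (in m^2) 1.135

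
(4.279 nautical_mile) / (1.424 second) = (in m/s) 5565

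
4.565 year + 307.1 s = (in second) 1.44e+08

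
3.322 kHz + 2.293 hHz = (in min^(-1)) 2.131e+05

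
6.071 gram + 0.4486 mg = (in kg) 0.006071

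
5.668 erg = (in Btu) 5.372e-10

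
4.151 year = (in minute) 2.182e+06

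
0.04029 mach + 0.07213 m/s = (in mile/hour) 30.85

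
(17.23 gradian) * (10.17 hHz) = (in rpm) 2628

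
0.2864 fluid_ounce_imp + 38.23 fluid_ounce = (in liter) 1.139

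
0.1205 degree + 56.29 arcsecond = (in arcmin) 8.168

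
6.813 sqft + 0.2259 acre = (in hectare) 0.09148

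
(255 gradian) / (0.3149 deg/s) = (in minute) 12.15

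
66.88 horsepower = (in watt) 4.987e+04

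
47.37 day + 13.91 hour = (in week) 6.85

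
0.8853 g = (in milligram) 885.3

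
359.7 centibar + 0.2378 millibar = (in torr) 2698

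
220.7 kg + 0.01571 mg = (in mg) 2.207e+08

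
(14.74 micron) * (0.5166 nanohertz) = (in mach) 2.236e-17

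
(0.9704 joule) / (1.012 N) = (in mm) 958.9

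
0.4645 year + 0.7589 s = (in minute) 2.441e+05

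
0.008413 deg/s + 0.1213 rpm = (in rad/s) 0.01285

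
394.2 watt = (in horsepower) 0.5286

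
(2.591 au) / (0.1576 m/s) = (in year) 7.799e+04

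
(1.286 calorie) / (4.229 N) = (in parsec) 4.123e-17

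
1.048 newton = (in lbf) 0.2356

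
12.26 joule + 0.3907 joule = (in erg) 1.265e+08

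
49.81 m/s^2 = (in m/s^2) 49.81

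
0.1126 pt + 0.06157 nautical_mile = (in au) 7.622e-10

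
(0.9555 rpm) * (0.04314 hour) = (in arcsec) 3.205e+06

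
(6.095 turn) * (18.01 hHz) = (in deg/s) 3.952e+06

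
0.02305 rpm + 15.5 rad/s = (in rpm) 148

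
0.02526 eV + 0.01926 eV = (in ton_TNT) 1.705e-30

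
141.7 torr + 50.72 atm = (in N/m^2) 5.158e+06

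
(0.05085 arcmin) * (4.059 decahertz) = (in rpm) 0.005733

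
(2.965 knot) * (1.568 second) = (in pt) 6780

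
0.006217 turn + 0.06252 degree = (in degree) 2.301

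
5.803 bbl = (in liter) 922.6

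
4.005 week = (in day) 28.04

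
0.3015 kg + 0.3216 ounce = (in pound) 0.6848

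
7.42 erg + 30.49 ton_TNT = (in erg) 1.276e+18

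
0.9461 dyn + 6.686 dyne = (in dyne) 7.632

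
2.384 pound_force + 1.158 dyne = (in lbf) 2.384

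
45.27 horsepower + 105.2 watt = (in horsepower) 45.41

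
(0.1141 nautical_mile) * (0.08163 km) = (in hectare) 1.725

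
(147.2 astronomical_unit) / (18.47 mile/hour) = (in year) 8.457e+04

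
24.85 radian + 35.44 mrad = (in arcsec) 5.133e+06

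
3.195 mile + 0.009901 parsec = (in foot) 1.002e+15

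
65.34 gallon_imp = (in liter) 297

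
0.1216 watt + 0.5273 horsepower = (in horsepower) 0.5275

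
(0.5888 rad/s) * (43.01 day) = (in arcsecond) 4.513e+11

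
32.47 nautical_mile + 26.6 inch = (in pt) 1.705e+08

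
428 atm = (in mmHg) 3.253e+05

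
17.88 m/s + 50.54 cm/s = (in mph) 41.13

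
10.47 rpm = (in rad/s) 1.096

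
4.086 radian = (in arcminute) 1.405e+04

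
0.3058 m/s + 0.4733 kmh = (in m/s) 0.4373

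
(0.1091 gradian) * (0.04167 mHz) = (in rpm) 6.819e-07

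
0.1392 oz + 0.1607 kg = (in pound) 0.363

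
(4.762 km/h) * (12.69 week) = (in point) 2.878e+10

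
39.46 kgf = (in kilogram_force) 39.46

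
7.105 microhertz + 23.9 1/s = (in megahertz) 2.39e-05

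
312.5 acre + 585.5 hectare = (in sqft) 7.664e+07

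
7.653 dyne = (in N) 7.653e-05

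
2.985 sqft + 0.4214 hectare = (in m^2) 4214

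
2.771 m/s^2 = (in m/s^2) 2.771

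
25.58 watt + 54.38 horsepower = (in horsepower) 54.41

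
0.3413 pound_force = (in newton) 1.518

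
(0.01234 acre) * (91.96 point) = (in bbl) 10.19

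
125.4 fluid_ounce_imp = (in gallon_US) 0.9412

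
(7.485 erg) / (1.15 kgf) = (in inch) 2.613e-06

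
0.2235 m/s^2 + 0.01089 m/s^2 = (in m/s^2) 0.2344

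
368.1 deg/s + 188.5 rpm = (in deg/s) 1499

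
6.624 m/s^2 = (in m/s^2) 6.624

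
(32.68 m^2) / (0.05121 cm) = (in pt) 1.809e+08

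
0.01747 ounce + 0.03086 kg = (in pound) 0.06913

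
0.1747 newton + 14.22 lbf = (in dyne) 6.343e+06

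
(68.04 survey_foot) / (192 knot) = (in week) 3.472e-07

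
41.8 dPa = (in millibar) 0.0418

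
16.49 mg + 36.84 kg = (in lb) 81.22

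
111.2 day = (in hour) 2669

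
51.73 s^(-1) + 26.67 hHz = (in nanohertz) 2.719e+12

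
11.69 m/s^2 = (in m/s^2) 11.69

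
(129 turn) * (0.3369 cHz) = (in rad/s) 2.731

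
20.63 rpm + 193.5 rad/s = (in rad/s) 195.7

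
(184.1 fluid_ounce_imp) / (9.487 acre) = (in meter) 1.362e-07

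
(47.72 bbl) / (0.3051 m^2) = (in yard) 27.19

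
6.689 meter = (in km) 0.006689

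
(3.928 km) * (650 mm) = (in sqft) 2.748e+04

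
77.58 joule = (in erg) 7.758e+08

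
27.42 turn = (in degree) 9871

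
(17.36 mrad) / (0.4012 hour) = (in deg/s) 0.0006887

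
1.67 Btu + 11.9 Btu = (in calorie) 3422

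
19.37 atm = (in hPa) 1.963e+04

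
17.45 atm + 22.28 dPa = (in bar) 17.68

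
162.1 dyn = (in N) 0.001621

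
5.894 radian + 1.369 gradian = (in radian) 5.916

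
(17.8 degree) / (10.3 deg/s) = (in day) 2e-05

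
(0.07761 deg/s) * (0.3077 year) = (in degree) 7.531e+05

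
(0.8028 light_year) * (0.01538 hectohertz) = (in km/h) 4.205e+16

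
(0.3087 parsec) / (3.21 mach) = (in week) 1.441e+07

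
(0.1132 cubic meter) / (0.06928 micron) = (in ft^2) 1.759e+07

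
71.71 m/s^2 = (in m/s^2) 71.71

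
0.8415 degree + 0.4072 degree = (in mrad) 21.79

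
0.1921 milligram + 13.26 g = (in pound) 0.02923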